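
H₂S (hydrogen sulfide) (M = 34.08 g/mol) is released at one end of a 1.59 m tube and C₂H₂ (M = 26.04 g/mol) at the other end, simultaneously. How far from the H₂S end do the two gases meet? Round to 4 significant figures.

0.7416 m

Graham's law gives d_H₂S/d_C₂H₂ = rate_H₂S/rate_C₂H₂ = √(M_C₂H₂/M_H₂S) = √(26.04/34.08) = 0.8741.
With d_H₂S + d_C₂H₂ = 1.59 m, d_C₂H₂ = 1.59/(1 + 0.8741) = 0.8484 m.
d_H₂S = 1.59 − 0.8484 = 0.7416 m.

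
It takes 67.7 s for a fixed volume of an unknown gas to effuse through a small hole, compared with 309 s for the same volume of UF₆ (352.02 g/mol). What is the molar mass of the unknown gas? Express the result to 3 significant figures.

From Graham's law, t_X/t_UF₆ = √(M_X/M_UF₆).
67.7/309 = 0.2191 = √(M_X/352.02)
M_X = 352.02 × 0.2191² = 352.02 × 0.04800 = 16.9 g/mol

16.9 g/mol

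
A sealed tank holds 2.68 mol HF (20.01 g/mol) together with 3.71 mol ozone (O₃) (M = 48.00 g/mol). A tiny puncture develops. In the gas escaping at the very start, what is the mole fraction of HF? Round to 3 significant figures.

0.528

The effusion rate of species i is ∝ p_i/√M_i ∝ n_i/√M_i.
Mole fraction of HF in the effusate = (n_HF/√M_HF) / (n_HF/√M_HF + n_O₃/√M_O₃)
= (2.68/√20.01) / (2.68/√20.01 + 3.71/√48.00) = 0.5991/(0.5991 + 0.5355) = 0.528.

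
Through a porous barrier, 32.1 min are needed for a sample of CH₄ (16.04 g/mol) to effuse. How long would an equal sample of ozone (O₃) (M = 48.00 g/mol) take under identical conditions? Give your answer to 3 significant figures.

55.5 min

Graham's law gives t_O₃/t_CH₄ = √(M_O₃/M_CH₄) = √(48.00/16.04) = √2.993 = 1.730.
So the time for O₃ is 32.1 × 1.730 = 55.5 min.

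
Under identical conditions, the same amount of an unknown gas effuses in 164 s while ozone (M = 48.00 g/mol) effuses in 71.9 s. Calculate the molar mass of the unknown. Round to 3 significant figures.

250 g/mol

Since effusion rate ∝ 1/√M, t_X/t_O₃ = √(M_X/M_O₃).
164/71.9 = 2.281 = √(M_X/48.00)
M_X = 48.00 × 2.281² = 48.00 × 5.203 = 250 g/mol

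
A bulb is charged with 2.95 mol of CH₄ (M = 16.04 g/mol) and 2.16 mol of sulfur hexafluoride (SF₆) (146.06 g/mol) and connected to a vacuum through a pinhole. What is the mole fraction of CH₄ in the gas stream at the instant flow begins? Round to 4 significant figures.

0.8047

Rate_i ∝ x_i/√M_i (Graham's law weighted by mole fraction), so the effusate composition follows n_i/√M_i.
Mole fraction of CH₄ in the effusate = (n_CH₄/√M_CH₄) / (n_CH₄/√M_CH₄ + n_SF₆/√M_SF₆)
= (2.95/√16.04) / (2.95/√16.04 + 2.16/√146.06) = 0.7366/(0.7366 + 0.1787) = 0.8047.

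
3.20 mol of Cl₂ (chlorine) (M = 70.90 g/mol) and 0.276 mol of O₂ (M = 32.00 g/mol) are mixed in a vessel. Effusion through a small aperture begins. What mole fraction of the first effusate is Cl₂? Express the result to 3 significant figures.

The effusion rate of species i is ∝ p_i/√M_i ∝ n_i/√M_i.
Mole fraction of Cl₂ in the effusate = (n_Cl₂/√M_Cl₂) / (n_Cl₂/√M_Cl₂ + n_O₂/√M_O₂)
= (3.20/√70.90) / (3.20/√70.90 + 0.276/√32.00) = 0.3800/(0.3800 + 0.04879) = 0.886.

0.886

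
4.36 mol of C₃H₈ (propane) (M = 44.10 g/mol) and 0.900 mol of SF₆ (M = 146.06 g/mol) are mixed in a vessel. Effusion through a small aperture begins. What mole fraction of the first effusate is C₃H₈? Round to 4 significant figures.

Effusion rate of each component ∝ n_i/√M_i (partial pressure × 1/√M).
So x_C₃H₈ in the escaping gas = (n_C₃H₈/√M_C₃H₈) / Σ(n_i/√M_i)
= (4.36/√44.10) / (4.36/√44.10 + 0.900/√146.06) = 0.6565/(0.6565 + 0.07447) = 0.8981.

0.8981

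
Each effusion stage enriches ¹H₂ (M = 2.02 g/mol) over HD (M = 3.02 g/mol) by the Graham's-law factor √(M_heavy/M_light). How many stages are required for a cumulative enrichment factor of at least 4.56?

8

With α = √(3.02/2.02) per stage, ln α = ½ ln(1.49505) = 0.2011.
Need α^N ≥ 4.56 ⇒ N ≥ ln(4.56) / ln α = 1.517 / 0.2011 = 7.55.
So at least 8 stages are needed.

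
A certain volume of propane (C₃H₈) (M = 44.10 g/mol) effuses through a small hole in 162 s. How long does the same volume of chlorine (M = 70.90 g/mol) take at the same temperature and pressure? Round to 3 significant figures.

205 s

From Graham's law, t_Cl₂/t_C₃H₈ = √(M_Cl₂/M_C₃H₈) = √(70.90/44.10) = √1.608 = 1.268.
So the time for Cl₂ is 162 × 1.268 = 205 s.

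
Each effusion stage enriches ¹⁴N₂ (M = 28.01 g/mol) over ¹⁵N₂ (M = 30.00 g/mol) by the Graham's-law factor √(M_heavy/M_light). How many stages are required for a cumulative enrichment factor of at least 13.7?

Single-stage factor α = √(30.00/28.01), so ln α = ½ ln(1.07105) = 0.03432.
Need α^N ≥ 13.7 ⇒ N ≥ ln(13.7) / ln α = 2.617 / 0.03432 = 76.27.
Rounding up, N = 77 stages.

77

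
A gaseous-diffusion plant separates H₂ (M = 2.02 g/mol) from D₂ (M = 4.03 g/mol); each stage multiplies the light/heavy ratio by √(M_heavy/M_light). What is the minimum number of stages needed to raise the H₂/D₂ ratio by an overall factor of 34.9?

Single-stage factor α = √(4.03/2.02), so ln α = ½ ln(1.99505) = 0.3453.
Need α^N ≥ 34.9 ⇒ N ≥ ln(34.9) / ln α = 3.552 / 0.3453 = 10.29.
So at least 11 stages are needed.

11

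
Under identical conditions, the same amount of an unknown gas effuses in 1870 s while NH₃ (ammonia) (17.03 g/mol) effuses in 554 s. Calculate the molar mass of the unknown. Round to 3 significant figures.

194 g/mol

By Graham's law, t_X/t_NH₃ = √(M_X/M_NH₃).
1870/554 = 3.375 = √(M_X/17.03)
M_X = 17.03 × 3.375² = 17.03 × 11.39 = 194 g/mol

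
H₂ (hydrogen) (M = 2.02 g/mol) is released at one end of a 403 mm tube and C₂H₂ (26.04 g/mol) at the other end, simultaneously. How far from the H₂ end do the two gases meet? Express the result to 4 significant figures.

315.2 mm

Graham's law gives d_H₂/d_C₂H₂ = rate_H₂/rate_C₂H₂ = √(M_C₂H₂/M_H₂) = √(26.04/2.02) = 3.590.
With d_H₂ + d_C₂H₂ = 403 mm, d_C₂H₂ = 403/(1 + 3.590) = 87.79 mm.
d_H₂ = 403 − 87.79 = 315.2 mm.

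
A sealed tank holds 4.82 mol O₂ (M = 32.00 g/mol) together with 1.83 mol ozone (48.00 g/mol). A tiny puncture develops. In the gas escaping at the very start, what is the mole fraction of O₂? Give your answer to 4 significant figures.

The effusion rate of species i is ∝ p_i/√M_i ∝ n_i/√M_i.
x_O₂(eff) = (n_O₂/√M_O₂) / (n_O₂/√M_O₂ + n_O₃/√M_O₃)
= (4.82/√32.00) / (4.82/√32.00 + 1.83/√48.00) = 0.8521/(0.8521 + 0.2641) = 0.7634.

0.7634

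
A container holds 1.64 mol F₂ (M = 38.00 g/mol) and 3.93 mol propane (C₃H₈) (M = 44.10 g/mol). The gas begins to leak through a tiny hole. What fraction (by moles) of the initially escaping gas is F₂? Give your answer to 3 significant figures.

0.310

The effusion rate of species i is ∝ p_i/√M_i ∝ n_i/√M_i.
So x_F₂ in the escaping gas = (n_F₂/√M_F₂) / Σ(n_i/√M_i)
= (1.64/√38.00) / (1.64/√38.00 + 3.93/√44.10) = 0.2660/(0.2660 + 0.5918) = 0.310.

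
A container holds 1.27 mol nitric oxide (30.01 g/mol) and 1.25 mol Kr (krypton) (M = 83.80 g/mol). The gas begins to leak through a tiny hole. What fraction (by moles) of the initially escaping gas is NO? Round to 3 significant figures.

0.629

Each component's effusion rate ∝ (its partial pressure)·(1/√M) ∝ n_i/√M_i.
x_NO(eff) = (n_NO/√M_NO) / (n_NO/√M_NO + n_Kr/√M_Kr)
= (1.27/√30.01) / (1.27/√30.01 + 1.25/√83.80) = 0.2318/(0.2318 + 0.1365) = 0.629.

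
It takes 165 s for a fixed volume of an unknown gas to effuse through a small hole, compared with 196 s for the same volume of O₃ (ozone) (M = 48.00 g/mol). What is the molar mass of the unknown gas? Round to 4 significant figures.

34.02 g/mol

Graham's law gives t_X/t_O₃ = √(M_X/M_O₃).
165/196 = 0.8418 = √(M_X/48.00)
M_X = 48.00 × 0.8418² = 48.00 × 0.7087 = 34.02 g/mol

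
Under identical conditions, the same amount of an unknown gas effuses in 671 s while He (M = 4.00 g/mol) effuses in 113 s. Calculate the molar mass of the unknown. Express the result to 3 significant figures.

From Graham's law, t_X/t_He = √(M_X/M_He).
671/113 = 5.938 = √(M_X/4.00)
M_X = 4.00 × 5.938² = 4.00 × 35.26 = 141 g/mol

141 g/mol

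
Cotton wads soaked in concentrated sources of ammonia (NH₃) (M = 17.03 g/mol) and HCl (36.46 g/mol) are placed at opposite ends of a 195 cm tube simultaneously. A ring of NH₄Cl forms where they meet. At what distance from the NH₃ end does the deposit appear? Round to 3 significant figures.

116 cm

Graham's law gives d_NH₃/d_HCl = rate_NH₃/rate_HCl = √(M_HCl/M_NH₃) = √(36.46/17.03) = 1.463.
With d_NH₃ + d_HCl = 195 cm, d_HCl = 195/(1 + 1.463) = 79.17 cm.
d_NH₃ = 195 − 79.17 = 116 cm.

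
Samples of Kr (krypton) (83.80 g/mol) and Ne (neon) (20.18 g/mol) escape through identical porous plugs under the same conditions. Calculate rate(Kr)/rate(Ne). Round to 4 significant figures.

By Graham's law, rate_Kr/rate_Ne = √(M_Ne/M_Kr) = √(20.18/83.80) = √0.2408 = 0.4907.

0.4907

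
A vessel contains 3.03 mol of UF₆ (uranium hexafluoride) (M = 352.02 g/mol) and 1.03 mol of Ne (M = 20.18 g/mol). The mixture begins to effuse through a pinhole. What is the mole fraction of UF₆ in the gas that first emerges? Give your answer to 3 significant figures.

Rate_i ∝ x_i/√M_i (Graham's law weighted by mole fraction), so the effusate composition follows n_i/√M_i.
x_UF₆(eff) = (n_UF₆/√M_UF₆) / (n_UF₆/√M_UF₆ + n_Ne/√M_Ne)
= (3.03/√352.02) / (3.03/√352.02 + 1.03/√20.18) = 0.1615/(0.1615 + 0.2293) = 0.413.

0.413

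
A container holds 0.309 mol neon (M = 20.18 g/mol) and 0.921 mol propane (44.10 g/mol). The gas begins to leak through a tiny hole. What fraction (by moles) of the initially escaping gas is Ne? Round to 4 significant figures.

0.3315

The effusion rate of species i is ∝ p_i/√M_i ∝ n_i/√M_i.
x_Ne(eff) = (n_Ne/√M_Ne) / (n_Ne/√M_Ne + n_C₃H₈/√M_C₃H₈)
= (0.309/√20.18) / (0.309/√20.18 + 0.921/√44.10) = 0.06879/(0.06879 + 0.1387) = 0.3315.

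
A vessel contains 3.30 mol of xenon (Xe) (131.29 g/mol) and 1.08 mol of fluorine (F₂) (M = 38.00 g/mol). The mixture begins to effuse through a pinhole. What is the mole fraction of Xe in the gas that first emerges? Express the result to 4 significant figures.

0.6218

The effusion rate of species i is ∝ p_i/√M_i ∝ n_i/√M_i.
x_Xe(eff) = (n_Xe/√M_Xe) / (n_Xe/√M_Xe + n_F₂/√M_F₂)
= (3.30/√131.29) / (3.30/√131.29 + 1.08/√38.00) = 0.2880/(0.2880 + 0.1752) = 0.6218.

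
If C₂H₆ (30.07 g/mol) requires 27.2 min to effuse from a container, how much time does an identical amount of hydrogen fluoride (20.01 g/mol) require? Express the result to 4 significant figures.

22.19 min

Since effusion rate ∝ 1/√M, t_HF/t_C₂H₆ = √(M_HF/M_C₂H₆) = √(20.01/30.07) = √0.6654 = 0.8157.
So the time for HF is 27.2 × 0.8157 = 22.19 min.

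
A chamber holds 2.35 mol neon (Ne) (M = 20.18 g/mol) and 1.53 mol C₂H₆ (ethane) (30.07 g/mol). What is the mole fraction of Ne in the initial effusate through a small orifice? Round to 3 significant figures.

0.652

Rate_i ∝ x_i/√M_i (Graham's law weighted by mole fraction), so the effusate composition follows n_i/√M_i.
So x_Ne in the escaping gas = (n_Ne/√M_Ne) / Σ(n_i/√M_i)
= (2.35/√20.18) / (2.35/√20.18 + 1.53/√30.07) = 0.5231/(0.5231 + 0.2790) = 0.652.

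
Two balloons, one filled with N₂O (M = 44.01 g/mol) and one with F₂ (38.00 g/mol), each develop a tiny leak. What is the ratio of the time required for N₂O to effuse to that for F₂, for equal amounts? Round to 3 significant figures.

1.08

Since effusion rate ∝ 1/√M, t_N₂O/t_F₂ = √(M_N₂O/M_F₂) = √(44.01/38.00) = √1.158 = 1.08.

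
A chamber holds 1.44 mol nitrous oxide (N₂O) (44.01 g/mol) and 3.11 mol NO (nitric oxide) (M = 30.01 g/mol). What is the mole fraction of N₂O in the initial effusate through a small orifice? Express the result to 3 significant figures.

Each component's effusion rate ∝ (its partial pressure)·(1/√M) ∝ n_i/√M_i.
So x_N₂O in the escaping gas = (n_N₂O/√M_N₂O) / Σ(n_i/√M_i)
= (1.44/√44.01) / (1.44/√44.01 + 3.11/√30.01) = 0.2171/(0.2171 + 0.5677) = 0.277.

0.277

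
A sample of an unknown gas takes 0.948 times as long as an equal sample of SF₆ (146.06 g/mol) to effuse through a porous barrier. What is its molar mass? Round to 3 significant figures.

Graham's law gives t_X/t_SF₆ = √(M_X/M_SF₆).
0.948 = √(M_X/146.06)
M_X = 146.06 × 0.948² = 146.06 × 0.8987 = 131 g/mol

131 g/mol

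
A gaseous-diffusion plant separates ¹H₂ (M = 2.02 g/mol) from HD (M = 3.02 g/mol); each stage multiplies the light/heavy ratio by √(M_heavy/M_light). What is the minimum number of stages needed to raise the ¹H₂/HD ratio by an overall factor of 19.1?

15

With α = √(3.02/2.02) per stage, ln α = ½ ln(1.49505) = 0.2011.
Need α^N ≥ 19.1 ⇒ N ≥ ln(19.1) / ln α = 2.950 / 0.2011 = 14.67.
So at least 15 stages are needed.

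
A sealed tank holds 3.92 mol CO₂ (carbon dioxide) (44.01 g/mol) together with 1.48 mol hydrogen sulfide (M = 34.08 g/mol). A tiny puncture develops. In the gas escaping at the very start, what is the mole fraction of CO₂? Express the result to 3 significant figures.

The effusion rate of species i is ∝ p_i/√M_i ∝ n_i/√M_i.
So x_CO₂ in the escaping gas = (n_CO₂/√M_CO₂) / Σ(n_i/√M_i)
= (3.92/√44.01) / (3.92/√44.01 + 1.48/√34.08) = 0.5909/(0.5909 + 0.2535) = 0.700.

0.700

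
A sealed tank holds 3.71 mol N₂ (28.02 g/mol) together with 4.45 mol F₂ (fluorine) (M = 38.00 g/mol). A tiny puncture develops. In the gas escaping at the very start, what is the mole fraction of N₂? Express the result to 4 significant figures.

0.4926

Rate_i ∝ x_i/√M_i (Graham's law weighted by mole fraction), so the effusate composition follows n_i/√M_i.
So x_N₂ in the escaping gas = (n_N₂/√M_N₂) / Σ(n_i/√M_i)
= (3.71/√28.02) / (3.71/√28.02 + 4.45/√38.00) = 0.7009/(0.7009 + 0.7219) = 0.4926.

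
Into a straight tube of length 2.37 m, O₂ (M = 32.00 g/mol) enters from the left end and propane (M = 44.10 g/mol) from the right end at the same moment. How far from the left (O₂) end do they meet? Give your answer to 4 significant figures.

In equal time, each gas travels a distance ∝ its rate ∝ 1/√M, so d_O₂/d_C₃H₈ = √(M_C₃H₈/M_O₂) = √(44.10/32.00) = 1.174.
With d_O₂ + d_C₃H₈ = 2.37 m, d_C₃H₈ = 2.37/(1 + 1.174) = 1.090 m.
d_O₂ = 2.37 − 1.090 = 1.280 m.

1.280 m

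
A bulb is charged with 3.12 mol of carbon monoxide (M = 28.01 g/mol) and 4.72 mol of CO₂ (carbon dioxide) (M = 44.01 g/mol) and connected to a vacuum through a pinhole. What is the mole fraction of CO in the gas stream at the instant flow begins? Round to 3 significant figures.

0.453

The effusion rate of species i is ∝ p_i/√M_i ∝ n_i/√M_i.
So x_CO in the escaping gas = (n_CO/√M_CO) / Σ(n_i/√M_i)
= (3.12/√28.01) / (3.12/√28.01 + 4.72/√44.01) = 0.5895/(0.5895 + 0.7115) = 0.453.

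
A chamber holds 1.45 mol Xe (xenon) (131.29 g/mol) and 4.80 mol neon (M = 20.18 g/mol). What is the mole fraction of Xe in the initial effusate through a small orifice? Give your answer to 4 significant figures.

0.1059

Rate_i ∝ x_i/√M_i (Graham's law weighted by mole fraction), so the effusate composition follows n_i/√M_i.
Mole fraction of Xe in the effusate = (n_Xe/√M_Xe) / (n_Xe/√M_Xe + n_Ne/√M_Ne)
= (1.45/√131.29) / (1.45/√131.29 + 4.80/√20.18) = 0.1265/(0.1265 + 1.069) = 0.1059.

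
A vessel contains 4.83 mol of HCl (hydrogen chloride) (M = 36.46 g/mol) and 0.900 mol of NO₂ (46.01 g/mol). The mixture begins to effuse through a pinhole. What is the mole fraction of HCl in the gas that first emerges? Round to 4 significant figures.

The effusion rate of species i is ∝ p_i/√M_i ∝ n_i/√M_i.
Mole fraction of HCl in the effusate = (n_HCl/√M_HCl) / (n_HCl/√M_HCl + n_NO₂/√M_NO₂)
= (4.83/√36.46) / (4.83/√36.46 + 0.900/√46.01) = 0.7999/(0.7999 + 0.1327) = 0.8577.

0.8577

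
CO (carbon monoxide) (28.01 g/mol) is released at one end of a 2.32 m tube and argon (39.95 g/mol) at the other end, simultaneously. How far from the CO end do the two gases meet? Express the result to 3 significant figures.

1.26 m

The fronts meet when d_CO + d_Ar = L with d_CO/d_Ar = √(M_Ar/M_CO) (Graham's law). Here √(M_Ar/M_CO) = √(39.95/28.01) = 1.194.
With d_CO + d_Ar = 2.32 m, d_Ar = 2.32/(1 + 1.194) = 1.057 m.
d_CO = 2.32 − 1.057 = 1.26 m.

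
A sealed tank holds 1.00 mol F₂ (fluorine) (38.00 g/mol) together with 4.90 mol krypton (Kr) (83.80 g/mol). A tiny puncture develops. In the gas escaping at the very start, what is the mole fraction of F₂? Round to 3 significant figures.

Rate_i ∝ x_i/√M_i (Graham's law weighted by mole fraction), so the effusate composition follows n_i/√M_i.
Mole fraction of F₂ in the effusate = (n_F₂/√M_F₂) / (n_F₂/√M_F₂ + n_Kr/√M_Kr)
= (1.00/√38.00) / (1.00/√38.00 + 4.90/√83.80) = 0.1622/(0.1622 + 0.5353) = 0.233.

0.233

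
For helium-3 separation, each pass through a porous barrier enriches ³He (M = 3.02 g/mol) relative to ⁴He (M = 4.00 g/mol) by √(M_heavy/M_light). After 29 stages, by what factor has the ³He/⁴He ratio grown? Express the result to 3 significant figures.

58.9

Each stage multiplies the ratio by α = √(4.00/3.02), so after 29 stages the overall factor is α^29 = (4.00/3.02)^(29/2).
= 1.32450^(29/2) = 58.9.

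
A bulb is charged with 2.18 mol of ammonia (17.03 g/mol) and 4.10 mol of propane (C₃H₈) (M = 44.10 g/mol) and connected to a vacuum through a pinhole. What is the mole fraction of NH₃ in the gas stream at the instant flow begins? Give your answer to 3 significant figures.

Effusion rate of each component ∝ n_i/√M_i (partial pressure × 1/√M).
x_NH₃(eff) = (n_NH₃/√M_NH₃) / (n_NH₃/√M_NH₃ + n_C₃H₈/√M_C₃H₈)
= (2.18/√17.03) / (2.18/√17.03 + 4.10/√44.10) = 0.5283/(0.5283 + 0.6174) = 0.461.

0.461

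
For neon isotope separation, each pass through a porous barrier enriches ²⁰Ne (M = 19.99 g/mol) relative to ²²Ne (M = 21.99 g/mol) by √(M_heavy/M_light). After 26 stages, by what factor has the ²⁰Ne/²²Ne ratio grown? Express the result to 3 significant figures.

3.45

After 26 stages the ratio has grown by (√(21.99/19.99))^26 = (21.99/19.99)^(26/2).
= 1.10005^13 = 3.45.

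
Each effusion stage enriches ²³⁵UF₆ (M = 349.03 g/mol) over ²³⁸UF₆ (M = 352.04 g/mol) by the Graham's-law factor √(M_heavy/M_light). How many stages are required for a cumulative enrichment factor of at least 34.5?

Per stage α = (352.04/349.03)^(1/2) = 1.00862^0.5, giving ln α = 0.004293.
Need α^N ≥ 34.5 ⇒ N ≥ ln(34.5) / ln α = 3.541 / 0.004293 = 824.73.
Rounding up, N = 825 stages.

825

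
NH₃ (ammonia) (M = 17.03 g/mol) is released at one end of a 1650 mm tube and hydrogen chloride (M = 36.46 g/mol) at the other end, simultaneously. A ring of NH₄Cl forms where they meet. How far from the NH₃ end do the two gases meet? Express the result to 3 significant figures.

980 mm

The fronts meet when d_NH₃ + d_HCl = L with d_NH₃/d_HCl = √(M_HCl/M_NH₃) (Graham's law). Here √(M_HCl/M_NH₃) = √(36.46/17.03) = 1.463.
With d_NH₃ + d_HCl = 1650 mm, d_HCl = 1650/(1 + 1.463) = 669.9 mm.
d_NH₃ = 1650 − 669.9 = 980 mm.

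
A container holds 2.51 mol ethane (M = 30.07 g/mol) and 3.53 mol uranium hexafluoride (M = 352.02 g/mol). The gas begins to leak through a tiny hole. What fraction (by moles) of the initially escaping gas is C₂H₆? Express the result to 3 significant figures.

The effusion rate of species i is ∝ p_i/√M_i ∝ n_i/√M_i.
So x_C₂H₆ in the escaping gas = (n_C₂H₆/√M_C₂H₆) / Σ(n_i/√M_i)
= (2.51/√30.07) / (2.51/√30.07 + 3.53/√352.02) = 0.4577/(0.4577 + 0.1881) = 0.709.

0.709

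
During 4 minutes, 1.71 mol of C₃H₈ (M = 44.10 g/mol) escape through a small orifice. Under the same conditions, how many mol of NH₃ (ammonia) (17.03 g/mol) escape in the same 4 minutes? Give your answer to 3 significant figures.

2.75 mol

Graham's law gives rate_NH₃/rate_C₃H₈ = √(M_C₃H₈/M_NH₃) = √(44.10/17.03) = √2.590 = 1.609.
So the amount for NH₃ is 1.71 × 1.609 = 2.75 mol.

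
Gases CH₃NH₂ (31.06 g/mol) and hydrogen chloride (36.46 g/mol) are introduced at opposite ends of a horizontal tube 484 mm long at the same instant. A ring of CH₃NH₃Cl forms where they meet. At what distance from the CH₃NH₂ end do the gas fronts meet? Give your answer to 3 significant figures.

Distances travelled in equal time are proportional to diffusion rates, so d_CH₃NH₂/d_HCl = √(M_HCl/M_CH₃NH₂) = √(36.46/31.06) = 1.083.
With d_CH₃NH₂ + d_HCl = 484 mm, d_HCl = 484/(1 + 1.083) = 232.3 mm.
d_CH₃NH₂ = 484 − 232.3 = 252 mm.

252 mm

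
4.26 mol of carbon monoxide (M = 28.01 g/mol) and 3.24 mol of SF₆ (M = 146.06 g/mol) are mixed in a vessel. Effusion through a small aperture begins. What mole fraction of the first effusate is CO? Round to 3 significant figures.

0.750

Rate_i ∝ x_i/√M_i (Graham's law weighted by mole fraction), so the effusate composition follows n_i/√M_i.
So x_CO in the escaping gas = (n_CO/√M_CO) / Σ(n_i/√M_i)
= (4.26/√28.01) / (4.26/√28.01 + 3.24/√146.06) = 0.8049/(0.8049 + 0.2681) = 0.750.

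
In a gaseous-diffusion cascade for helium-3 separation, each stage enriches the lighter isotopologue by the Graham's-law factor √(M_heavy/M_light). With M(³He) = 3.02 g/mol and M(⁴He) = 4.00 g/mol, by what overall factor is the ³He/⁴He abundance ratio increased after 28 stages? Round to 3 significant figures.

51.1

Overall factor = α^28 with α = √(4.00/3.02), i.e. (4.00/3.02)^(28/2).
= 1.32450^14 = 51.1.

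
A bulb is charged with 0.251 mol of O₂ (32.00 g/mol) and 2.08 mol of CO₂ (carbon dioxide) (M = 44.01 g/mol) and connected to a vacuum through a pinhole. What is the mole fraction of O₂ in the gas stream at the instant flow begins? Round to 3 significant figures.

The effusion rate of species i is ∝ p_i/√M_i ∝ n_i/√M_i.
x_O₂(eff) = (n_O₂/√M_O₂) / (n_O₂/√M_O₂ + n_CO₂/√M_CO₂)
= (0.251/√32.00) / (0.251/√32.00 + 2.08/√44.01) = 0.04437/(0.04437 + 0.3135) = 0.124.

0.124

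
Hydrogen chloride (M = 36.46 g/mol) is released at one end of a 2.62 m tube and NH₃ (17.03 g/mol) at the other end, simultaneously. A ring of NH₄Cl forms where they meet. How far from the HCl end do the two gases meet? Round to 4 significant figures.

In equal time, each gas travels a distance ∝ its rate ∝ 1/√M, so d_HCl/d_NH₃ = √(M_NH₃/M_HCl) = √(17.03/36.46) = 0.6834.
With d_HCl + d_NH₃ = 2.62 m, d_NH₃ = 2.62/(1 + 0.6834) = 1.556 m.
d_HCl = 2.62 − 1.556 = 1.064 m.

1.064 m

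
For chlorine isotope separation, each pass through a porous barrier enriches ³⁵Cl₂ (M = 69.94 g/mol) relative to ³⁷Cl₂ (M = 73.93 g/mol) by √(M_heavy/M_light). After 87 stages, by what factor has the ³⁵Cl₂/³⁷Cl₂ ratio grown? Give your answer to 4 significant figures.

After 87 stages the ratio has grown by (√(73.93/69.94))^87 = (73.93/69.94)^(87/2).
= 1.05705^(87/2) = 11.17.

11.17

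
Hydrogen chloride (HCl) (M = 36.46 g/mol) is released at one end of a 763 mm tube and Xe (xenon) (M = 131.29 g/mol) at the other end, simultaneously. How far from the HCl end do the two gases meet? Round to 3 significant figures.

500 mm

In equal time, each gas travels a distance ∝ its rate ∝ 1/√M, so d_HCl/d_Xe = √(M_Xe/M_HCl) = √(131.29/36.46) = 1.898.
With d_HCl + d_Xe = 763 mm, d_Xe = 763/(1 + 1.898) = 263.3 mm.
d_HCl = 763 − 263.3 = 500 mm.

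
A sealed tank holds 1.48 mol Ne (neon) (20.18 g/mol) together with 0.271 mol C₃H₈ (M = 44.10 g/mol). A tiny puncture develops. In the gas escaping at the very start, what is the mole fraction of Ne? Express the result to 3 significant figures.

Effusion rate of each component ∝ n_i/√M_i (partial pressure × 1/√M).
x_Ne(eff) = (n_Ne/√M_Ne) / (n_Ne/√M_Ne + n_C₃H₈/√M_C₃H₈)
= (1.48/√20.18) / (1.48/√20.18 + 0.271/√44.10) = 0.3295/(0.3295 + 0.04081) = 0.890.

0.890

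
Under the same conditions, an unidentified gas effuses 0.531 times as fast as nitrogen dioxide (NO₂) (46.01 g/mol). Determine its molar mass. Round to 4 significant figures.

Using Graham's law: rate_X/rate_NO₂ = √(M_NO₂/M_X).
0.531 = √(46.01/M_X)
M_X = 46.01 / 0.531² = 46.01 / 0.2820 = 163.2 g/mol

163.2 g/mol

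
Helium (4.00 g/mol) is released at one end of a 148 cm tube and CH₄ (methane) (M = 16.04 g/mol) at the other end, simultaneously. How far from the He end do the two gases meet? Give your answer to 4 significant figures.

98.71 cm

The fronts meet when d_He + d_CH₄ = L with d_He/d_CH₄ = √(M_CH₄/M_He) (Graham's law). Here √(M_CH₄/M_He) = √(16.04/4.00) = 2.002.
With d_He + d_CH₄ = 148 cm, d_CH₄ = 148/(1 + 2.002) = 49.29 cm.
d_He = 148 − 49.29 = 98.71 cm.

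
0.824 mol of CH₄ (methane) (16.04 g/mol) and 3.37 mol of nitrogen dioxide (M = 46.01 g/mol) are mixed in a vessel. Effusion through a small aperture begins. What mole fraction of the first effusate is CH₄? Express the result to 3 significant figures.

0.293

The effusion rate of species i is ∝ p_i/√M_i ∝ n_i/√M_i.
So x_CH₄ in the escaping gas = (n_CH₄/√M_CH₄) / Σ(n_i/√M_i)
= (0.824/√16.04) / (0.824/√16.04 + 3.37/√46.01) = 0.2057/(0.2057 + 0.4968) = 0.293.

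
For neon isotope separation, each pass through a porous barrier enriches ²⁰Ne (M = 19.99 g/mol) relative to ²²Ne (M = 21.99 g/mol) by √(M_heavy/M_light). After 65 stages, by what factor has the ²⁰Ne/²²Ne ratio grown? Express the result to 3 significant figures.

22.2

Each stage multiplies the ratio by α = √(21.99/19.99), so after 65 stages the overall factor is α^65 = (21.99/19.99)^(65/2).
= 1.10005^(65/2) = 22.2.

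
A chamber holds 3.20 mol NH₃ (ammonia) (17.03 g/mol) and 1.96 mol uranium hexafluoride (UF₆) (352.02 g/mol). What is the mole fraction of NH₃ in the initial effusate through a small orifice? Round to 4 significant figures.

Each component's effusion rate ∝ (its partial pressure)·(1/√M) ∝ n_i/√M_i.
Mole fraction of NH₃ in the effusate = (n_NH₃/√M_NH₃) / (n_NH₃/√M_NH₃ + n_UF₆/√M_UF₆)
= (3.20/√17.03) / (3.20/√17.03 + 1.96/√352.02) = 0.7754/(0.7754 + 0.1045) = 0.8813.

0.8813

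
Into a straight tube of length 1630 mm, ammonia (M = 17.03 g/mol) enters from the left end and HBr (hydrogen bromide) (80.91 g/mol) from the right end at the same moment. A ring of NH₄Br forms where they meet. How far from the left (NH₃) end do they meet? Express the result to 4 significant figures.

1117 mm

In equal time, each gas travels a distance ∝ its rate ∝ 1/√M, so d_NH₃/d_HBr = √(M_HBr/M_NH₃) = √(80.91/17.03) = 2.180.
With d_NH₃ + d_HBr = 1630 mm, d_HBr = 1630/(1 + 2.180) = 512.6 mm.
d_NH₃ = 1630 − 512.6 = 1117 mm.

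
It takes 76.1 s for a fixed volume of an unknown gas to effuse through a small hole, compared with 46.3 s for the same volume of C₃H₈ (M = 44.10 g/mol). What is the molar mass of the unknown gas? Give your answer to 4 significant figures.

By Graham's law, t_X/t_C₃H₈ = √(M_X/M_C₃H₈).
76.1/46.3 = 1.644 = √(M_X/44.10)
M_X = 44.10 × 1.644² = 44.10 × 2.702 = 119.1 g/mol

119.1 g/mol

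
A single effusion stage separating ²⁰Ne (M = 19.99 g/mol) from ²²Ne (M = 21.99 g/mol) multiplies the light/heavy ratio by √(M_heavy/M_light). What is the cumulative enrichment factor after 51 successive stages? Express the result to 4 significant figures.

11.38

After 51 stages the ratio has grown by (√(21.99/19.99))^51 = (21.99/19.99)^(51/2).
= 1.10005^(51/2) = 11.38.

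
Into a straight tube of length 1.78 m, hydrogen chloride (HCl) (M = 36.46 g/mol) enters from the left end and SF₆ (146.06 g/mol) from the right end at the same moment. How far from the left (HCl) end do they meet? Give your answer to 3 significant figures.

1.19 m

Graham's law gives d_HCl/d_SF₆ = rate_HCl/rate_SF₆ = √(M_SF₆/M_HCl) = √(146.06/36.46) = 2.002.
With d_HCl + d_SF₆ = 1.78 m, d_SF₆ = 1.78/(1 + 2.002) = 0.5930 m.
d_HCl = 1.78 − 0.5930 = 1.19 m.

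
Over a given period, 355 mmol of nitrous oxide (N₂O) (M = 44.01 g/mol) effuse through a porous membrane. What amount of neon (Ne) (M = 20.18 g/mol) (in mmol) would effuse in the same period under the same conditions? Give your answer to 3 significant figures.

Since effusion rate ∝ 1/√M, rate_Ne/rate_N₂O = √(M_N₂O/M_Ne) = √(44.01/20.18) = √2.181 = 1.477.
So the amount for Ne is 355 × 1.477 = 524 mmol.

524 mmol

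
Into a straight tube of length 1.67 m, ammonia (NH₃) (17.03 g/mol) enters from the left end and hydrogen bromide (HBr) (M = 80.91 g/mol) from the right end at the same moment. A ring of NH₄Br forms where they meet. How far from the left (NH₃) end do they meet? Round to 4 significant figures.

Distances travelled in equal time are proportional to diffusion rates, so d_NH₃/d_HBr = √(M_HBr/M_NH₃) = √(80.91/17.03) = 2.180.
With d_NH₃ + d_HBr = 1.67 m, d_HBr = 1.67/(1 + 2.180) = 0.5252 m.
d_NH₃ = 1.67 − 0.5252 = 1.145 m.

1.145 m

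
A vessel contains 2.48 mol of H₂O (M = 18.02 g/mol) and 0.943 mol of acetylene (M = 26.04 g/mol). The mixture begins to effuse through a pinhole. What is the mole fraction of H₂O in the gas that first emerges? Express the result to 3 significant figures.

0.760

The effusion rate of species i is ∝ p_i/√M_i ∝ n_i/√M_i.
Mole fraction of H₂O in the effusate = (n_H₂O/√M_H₂O) / (n_H₂O/√M_H₂O + n_C₂H₂/√M_C₂H₂)
= (2.48/√18.02) / (2.48/√18.02 + 0.943/√26.04) = 0.5842/(0.5842 + 0.1848) = 0.760.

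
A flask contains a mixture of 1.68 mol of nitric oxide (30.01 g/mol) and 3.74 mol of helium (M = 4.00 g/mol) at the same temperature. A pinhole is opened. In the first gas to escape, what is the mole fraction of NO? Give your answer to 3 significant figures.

Effusion rate of each component ∝ n_i/√M_i (partial pressure × 1/√M).
So x_NO in the escaping gas = (n_NO/√M_NO) / Σ(n_i/√M_i)
= (1.68/√30.01) / (1.68/√30.01 + 3.74/√4.00) = 0.3067/(0.3067 + 1.870) = 0.141.

0.141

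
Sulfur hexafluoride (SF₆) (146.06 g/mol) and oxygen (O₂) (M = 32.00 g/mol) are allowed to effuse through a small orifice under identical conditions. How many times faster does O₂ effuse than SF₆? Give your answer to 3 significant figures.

2.14

Graham's law gives rate_O₂/rate_SF₆ = √(M_SF₆/M_O₂) = √(146.06/32.00) = √4.564 = 2.14.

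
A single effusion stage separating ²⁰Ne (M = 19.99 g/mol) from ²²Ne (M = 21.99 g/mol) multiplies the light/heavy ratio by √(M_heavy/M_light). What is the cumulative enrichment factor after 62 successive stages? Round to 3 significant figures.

19.2

Each stage multiplies the ratio by α = √(21.99/19.99), so after 62 stages the overall factor is α^62 = (21.99/19.99)^(62/2).
= 1.10005^31 = 19.2.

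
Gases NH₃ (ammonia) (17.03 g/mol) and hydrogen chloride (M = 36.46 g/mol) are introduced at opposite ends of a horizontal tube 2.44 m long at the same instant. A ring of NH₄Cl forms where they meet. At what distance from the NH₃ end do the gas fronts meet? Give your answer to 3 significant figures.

1.45 m

The fronts meet when d_NH₃ + d_HCl = L with d_NH₃/d_HCl = √(M_HCl/M_NH₃) (Graham's law). Here √(M_HCl/M_NH₃) = √(36.46/17.03) = 1.463.
With d_NH₃ + d_HCl = 2.44 m, d_HCl = 2.44/(1 + 1.463) = 0.9906 m.
d_NH₃ = 2.44 − 0.9906 = 1.45 m.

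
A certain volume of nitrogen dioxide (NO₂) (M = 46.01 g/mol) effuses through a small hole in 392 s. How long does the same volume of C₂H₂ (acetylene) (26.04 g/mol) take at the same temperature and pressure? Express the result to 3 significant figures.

295 s

By Graham's law, t_C₂H₂/t_NO₂ = √(M_C₂H₂/M_NO₂) = √(26.04/46.01) = √0.5660 = 0.7523.
So the time for C₂H₂ is 392 × 0.7523 = 295 s.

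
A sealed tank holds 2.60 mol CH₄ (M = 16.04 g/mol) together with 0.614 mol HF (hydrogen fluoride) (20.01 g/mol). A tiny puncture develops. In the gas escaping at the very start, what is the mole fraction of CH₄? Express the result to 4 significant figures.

Each component's effusion rate ∝ (its partial pressure)·(1/√M) ∝ n_i/√M_i.
Mole fraction of CH₄ in the effusate = (n_CH₄/√M_CH₄) / (n_CH₄/√M_CH₄ + n_HF/√M_HF)
= (2.60/√16.04) / (2.60/√16.04 + 0.614/√20.01) = 0.6492/(0.6492 + 0.1373) = 0.8255.

0.8255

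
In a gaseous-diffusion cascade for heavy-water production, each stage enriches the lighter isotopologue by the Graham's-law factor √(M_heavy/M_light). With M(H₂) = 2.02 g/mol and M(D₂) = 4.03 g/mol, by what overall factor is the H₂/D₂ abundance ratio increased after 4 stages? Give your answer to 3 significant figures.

The single-stage factor is √(M_heavy/M_light), so 4 stages give [√(4.03/2.02)]^4 = (4.03/2.02)^(4/2).
= 1.99505^2 = 3.98.

3.98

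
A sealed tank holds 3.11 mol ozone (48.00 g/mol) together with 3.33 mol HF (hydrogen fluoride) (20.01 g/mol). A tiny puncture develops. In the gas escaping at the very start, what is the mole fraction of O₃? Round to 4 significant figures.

0.3762

Rate_i ∝ x_i/√M_i (Graham's law weighted by mole fraction), so the effusate composition follows n_i/√M_i.
x_O₃(eff) = (n_O₃/√M_O₃) / (n_O₃/√M_O₃ + n_HF/√M_HF)
= (3.11/√48.00) / (3.11/√48.00 + 3.33/√20.01) = 0.4489/(0.4489 + 0.7444) = 0.3762.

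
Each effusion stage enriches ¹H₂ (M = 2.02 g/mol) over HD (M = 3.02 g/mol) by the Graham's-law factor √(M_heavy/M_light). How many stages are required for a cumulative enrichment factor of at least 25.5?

17

Single-stage factor α = √(3.02/2.02), so ln α = ½ ln(1.49505) = 0.2011.
Need α^N ≥ 25.5 ⇒ N ≥ ln(25.5) / ln α = 3.239 / 0.2011 = 16.11.
Minimum whole number of stages: N = 17.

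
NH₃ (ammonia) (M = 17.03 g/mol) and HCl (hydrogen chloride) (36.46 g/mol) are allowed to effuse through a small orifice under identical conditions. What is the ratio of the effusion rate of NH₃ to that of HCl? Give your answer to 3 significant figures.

1.46

Using Graham's law: rate_NH₃/rate_HCl = √(M_HCl/M_NH₃) = √(36.46/17.03) = √2.141 = 1.46.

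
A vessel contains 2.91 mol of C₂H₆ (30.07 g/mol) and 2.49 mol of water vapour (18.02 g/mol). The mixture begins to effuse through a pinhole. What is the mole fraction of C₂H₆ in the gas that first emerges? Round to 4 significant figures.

0.4750

Effusion rate of each component ∝ n_i/√M_i (partial pressure × 1/√M).
Mole fraction of C₂H₆ in the effusate = (n_C₂H₆/√M_C₂H₆) / (n_C₂H₆/√M_C₂H₆ + n_H₂O/√M_H₂O)
= (2.91/√30.07) / (2.91/√30.07 + 2.49/√18.02) = 0.5307/(0.5307 + 0.5866) = 0.4750.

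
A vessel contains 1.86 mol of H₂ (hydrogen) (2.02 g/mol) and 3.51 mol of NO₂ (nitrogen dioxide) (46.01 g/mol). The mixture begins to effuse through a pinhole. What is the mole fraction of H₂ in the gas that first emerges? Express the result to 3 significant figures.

Rate_i ∝ x_i/√M_i (Graham's law weighted by mole fraction), so the effusate composition follows n_i/√M_i.
So x_H₂ in the escaping gas = (n_H₂/√M_H₂) / Σ(n_i/√M_i)
= (1.86/√2.02) / (1.86/√2.02 + 3.51/√46.01) = 1.309/(1.309 + 0.5175) = 0.717.

0.717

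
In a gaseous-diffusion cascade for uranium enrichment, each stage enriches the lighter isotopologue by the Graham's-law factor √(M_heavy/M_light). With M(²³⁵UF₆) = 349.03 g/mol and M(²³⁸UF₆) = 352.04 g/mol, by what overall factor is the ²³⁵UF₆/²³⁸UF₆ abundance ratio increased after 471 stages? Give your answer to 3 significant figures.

7.56

Each stage multiplies the ratio by α = √(352.04/349.03), so after 471 stages the overall factor is α^471 = (352.04/349.03)^(471/2).
= 1.00862^(471/2) = 7.56.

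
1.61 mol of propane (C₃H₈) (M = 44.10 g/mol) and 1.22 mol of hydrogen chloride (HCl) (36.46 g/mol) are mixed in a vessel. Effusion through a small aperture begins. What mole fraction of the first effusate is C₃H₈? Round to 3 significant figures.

0.545

Each component's effusion rate ∝ (its partial pressure)·(1/√M) ∝ n_i/√M_i.
Mole fraction of C₃H₈ in the effusate = (n_C₃H₈/√M_C₃H₈) / (n_C₃H₈/√M_C₃H₈ + n_HCl/√M_HCl)
= (1.61/√44.10) / (1.61/√44.10 + 1.22/√36.46) = 0.2424/(0.2424 + 0.2020) = 0.545.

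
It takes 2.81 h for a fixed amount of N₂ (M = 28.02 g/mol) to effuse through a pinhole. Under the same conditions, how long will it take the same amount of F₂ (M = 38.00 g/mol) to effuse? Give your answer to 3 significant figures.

Graham's law gives t_F₂/t_N₂ = √(M_F₂/M_N₂) = √(38.00/28.02) = √1.356 = 1.165.
So the time for F₂ is 2.81 × 1.165 = 3.27 h.

3.27 h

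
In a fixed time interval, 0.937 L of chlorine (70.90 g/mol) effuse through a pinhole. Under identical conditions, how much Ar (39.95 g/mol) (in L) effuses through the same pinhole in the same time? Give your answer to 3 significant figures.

1.25 L

By Graham's law, rate_Ar/rate_Cl₂ = √(M_Cl₂/M_Ar) = √(70.90/39.95) = √1.775 = 1.332.
So the volume for Ar is 0.937 × 1.332 = 1.25 L.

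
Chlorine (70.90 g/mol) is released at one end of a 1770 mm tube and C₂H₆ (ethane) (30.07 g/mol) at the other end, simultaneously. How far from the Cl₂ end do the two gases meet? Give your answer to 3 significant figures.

698 mm

Graham's law gives d_Cl₂/d_C₂H₆ = rate_Cl₂/rate_C₂H₆ = √(M_C₂H₆/M_Cl₂) = √(30.07/70.90) = 0.6512.
With d_Cl₂ + d_C₂H₆ = 1770 mm, d_C₂H₆ = 1770/(1 + 0.6512) = 1072 mm.
d_Cl₂ = 1770 − 1072 = 698 mm.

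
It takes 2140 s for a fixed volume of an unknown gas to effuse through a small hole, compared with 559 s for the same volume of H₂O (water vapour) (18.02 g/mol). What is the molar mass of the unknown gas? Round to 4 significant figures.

264.1 g/mol

By Graham's law, t_X/t_H₂O = √(M_X/M_H₂O).
2140/559 = 3.828 = √(M_X/18.02)
M_X = 18.02 × 3.828² = 18.02 × 14.66 = 264.1 g/mol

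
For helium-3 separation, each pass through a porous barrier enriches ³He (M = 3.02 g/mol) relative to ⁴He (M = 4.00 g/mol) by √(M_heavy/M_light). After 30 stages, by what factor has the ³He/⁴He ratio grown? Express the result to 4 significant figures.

67.73

The single-stage factor is √(M_heavy/M_light), so 30 stages give [√(4.00/3.02)]^30 = (4.00/3.02)^(30/2).
= 1.32450^15 = 67.73.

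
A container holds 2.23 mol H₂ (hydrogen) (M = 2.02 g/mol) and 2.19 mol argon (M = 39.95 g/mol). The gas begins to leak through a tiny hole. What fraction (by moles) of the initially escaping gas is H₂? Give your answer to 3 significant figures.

Rate_i ∝ x_i/√M_i (Graham's law weighted by mole fraction), so the effusate composition follows n_i/√M_i.
Mole fraction of H₂ in the effusate = (n_H₂/√M_H₂) / (n_H₂/√M_H₂ + n_Ar/√M_Ar)
= (2.23/√2.02) / (2.23/√2.02 + 2.19/√39.95) = 1.569/(1.569 + 0.3465) = 0.819.

0.819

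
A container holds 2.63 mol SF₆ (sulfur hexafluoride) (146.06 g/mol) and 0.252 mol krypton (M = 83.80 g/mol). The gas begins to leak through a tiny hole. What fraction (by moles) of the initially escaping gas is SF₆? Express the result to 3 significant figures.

0.888

The effusion rate of species i is ∝ p_i/√M_i ∝ n_i/√M_i.
Mole fraction of SF₆ in the effusate = (n_SF₆/√M_SF₆) / (n_SF₆/√M_SF₆ + n_Kr/√M_Kr)
= (2.63/√146.06) / (2.63/√146.06 + 0.252/√83.80) = 0.2176/(0.2176 + 0.02753) = 0.888.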